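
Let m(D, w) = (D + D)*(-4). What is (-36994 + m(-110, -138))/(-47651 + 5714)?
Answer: 12038/13979 ≈ 0.86115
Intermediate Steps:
m(D, w) = -8*D (m(D, w) = (2*D)*(-4) = -8*D)
(-36994 + m(-110, -138))/(-47651 + 5714) = (-36994 - 8*(-110))/(-47651 + 5714) = (-36994 + 880)/(-41937) = -36114*(-1/41937) = 12038/13979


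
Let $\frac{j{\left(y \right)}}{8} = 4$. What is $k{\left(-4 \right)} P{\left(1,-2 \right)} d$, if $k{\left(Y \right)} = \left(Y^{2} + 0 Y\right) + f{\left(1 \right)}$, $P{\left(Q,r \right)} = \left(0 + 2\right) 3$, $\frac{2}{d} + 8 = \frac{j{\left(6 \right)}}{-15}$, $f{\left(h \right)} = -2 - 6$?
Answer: $- \frac{180}{19} \approx -9.4737$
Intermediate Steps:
$j{\left(y \right)} = 32$ ($j{\left(y \right)} = 8 \cdot 4 = 32$)
$f{\left(h \right)} = -8$ ($f{\left(h \right)} = -2 - 6 = -8$)
$d = - \frac{15}{76}$ ($d = \frac{2}{-8 + \frac{32}{-15}} = \frac{2}{-8 + 32 \left(- \frac{1}{15}\right)} = \frac{2}{-8 - \frac{32}{15}} = \frac{2}{- \frac{152}{15}} = 2 \left(- \frac{15}{152}\right) = - \frac{15}{76} \approx -0.19737$)
$P{\left(Q,r \right)} = 6$ ($P{\left(Q,r \right)} = 2 \cdot 3 = 6$)
$k{\left(Y \right)} = -8 + Y^{2}$ ($k{\left(Y \right)} = \left(Y^{2} + 0 Y\right) - 8 = \left(Y^{2} + 0\right) - 8 = Y^{2} - 8 = -8 + Y^{2}$)
$k{\left(-4 \right)} P{\left(1,-2 \right)} d = \left(-8 + \left(-4\right)^{2}\right) 6 \left(- \frac{15}{76}\right) = \left(-8 + 16\right) 6 \left(- \frac{15}{76}\right) = 8 \cdot 6 \left(- \frac{15}{76}\right) = 48 \left(- \frac{15}{76}\right) = - \frac{180}{19}$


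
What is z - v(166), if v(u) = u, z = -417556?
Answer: -417722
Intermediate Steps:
z - v(166) = -417556 - 1*166 = -417556 - 166 = -417722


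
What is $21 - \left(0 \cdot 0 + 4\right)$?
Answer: $17$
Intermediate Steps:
$21 - \left(0 \cdot 0 + 4\right) = 21 - \left(0 + 4\right) = 21 - 4 = 17$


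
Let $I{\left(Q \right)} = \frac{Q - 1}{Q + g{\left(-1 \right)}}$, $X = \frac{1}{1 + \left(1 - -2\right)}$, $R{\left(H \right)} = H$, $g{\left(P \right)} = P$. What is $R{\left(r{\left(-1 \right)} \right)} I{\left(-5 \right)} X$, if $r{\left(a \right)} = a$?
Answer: $- \frac{1}{4} \approx -0.25$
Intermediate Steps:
$X = \frac{1}{4}$ ($X = \frac{1}{1 + \left(1 + 2\right)} = \frac{1}{1 + 3} = \frac{1}{4} \approx 0.25$)
$I{\left(Q \right)} = 1$ ($I{\left(Q \right)} = \frac{Q - 1}{Q - 1} = \frac{-1 + Q}{-1 + Q} = 1$)
$R{\left(r{\left(-1 \right)} \right)} I{\left(-5 \right)} X = \left(-1\right) 1 \cdot \frac{1}{4} = \left(-1\right) \frac{1}{4} = - \frac{1}{4}$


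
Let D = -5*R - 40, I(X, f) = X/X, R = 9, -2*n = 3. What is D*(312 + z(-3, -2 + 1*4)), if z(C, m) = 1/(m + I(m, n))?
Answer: -79645/3 ≈ -26548.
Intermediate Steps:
n = -3/2 (n = -½*3 = -3/2 ≈ -1.5000)
I(X, f) = 1
z(C, m) = 1/(1 + m) (z(C, m) = 1/(m + 1) = 1/(1 + m))
D = -85 (D = -5*9 - 40 = -45 - 40 = -85)
D*(312 + z(-3, -2 + 1*4)) = -85*(312 + 1/(1 + (-2 + 1*4))) = -85*(312 + 1/(1 + (-2 + 4))) = -85*(312 + 1/(1 + 2)) = -85*(312 + 1/3) = -85*(312 + ⅓) = -85*937/3 = -79645/3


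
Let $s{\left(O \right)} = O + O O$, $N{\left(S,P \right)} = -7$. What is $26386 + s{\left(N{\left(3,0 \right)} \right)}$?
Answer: $26428$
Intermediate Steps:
$s{\left(O \right)} = O + O^{2}$
$26386 + s{\left(N{\left(3,0 \right)} \right)} = 26386 - 7 \left(1 - 7\right) = 26386 - -42 = 26386 + 42 = 26428$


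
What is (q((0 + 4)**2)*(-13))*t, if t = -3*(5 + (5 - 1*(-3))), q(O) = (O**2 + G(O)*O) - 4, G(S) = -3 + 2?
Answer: 119652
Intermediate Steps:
G(S) = -1
q(O) = -4 + O**2 - O (q(O) = (O**2 - O) - 4 = -4 + O**2 - O)
t = -39 (t = -3*(5 + (5 + 3)) = -3*(5 + 8) = -3*13 = -39)
(q((0 + 4)**2)*(-13))*t = ((-4 + ((0 + 4)**2)**2 - (0 + 4)**2)*(-13))*(-39) = ((-4 + (4**2)**2 - 1*4**2)*(-13))*(-39) = ((-4 + 16**2 - 1*16)*(-13))*(-39) = ((-4 + 256 - 16)*(-13))*(-39) = (236*(-13))*(-39) = -3068*(-39) = 119652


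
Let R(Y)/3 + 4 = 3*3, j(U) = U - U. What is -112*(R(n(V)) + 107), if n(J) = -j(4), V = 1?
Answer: -13664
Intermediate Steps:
j(U) = 0
n(J) = 0 (n(J) = -1*0 = 0)
R(Y) = 15 (R(Y) = -12 + 3*(3*3) = -12 + 3*9 = -12 + 27 = 15)
-112*(R(n(V)) + 107) = -112*(15 + 107) = -112*122 = -13664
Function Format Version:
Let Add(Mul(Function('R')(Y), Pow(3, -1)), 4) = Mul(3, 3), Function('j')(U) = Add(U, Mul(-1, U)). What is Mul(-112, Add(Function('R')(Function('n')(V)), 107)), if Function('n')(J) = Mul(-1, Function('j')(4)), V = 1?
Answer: -13664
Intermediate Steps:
Function('j')(U) = 0
Function('n')(J) = 0 (Function('n')(J) = Mul(-1, 0) = 0)
Function('R')(Y) = 15 (Function('R')(Y) = Add(-12, Mul(3, Mul(3, 3))) = Add(-12, Mul(3, 9)) = Add(-12, 27) = 15)
Mul(-112, Add(Function('R')(Function('n')(V)), 107)) = Mul(-112, Add(15, 107)) = Mul(-112, 122) = -13664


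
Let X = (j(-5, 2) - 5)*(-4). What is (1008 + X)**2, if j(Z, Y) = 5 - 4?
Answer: 1048576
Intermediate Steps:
j(Z, Y) = 1
X = 16 (X = (1 - 5)*(-4) = -4*(-4) = 16)
(1008 + X)**2 = (1008 + 16)**2 = 1024**2 = 1048576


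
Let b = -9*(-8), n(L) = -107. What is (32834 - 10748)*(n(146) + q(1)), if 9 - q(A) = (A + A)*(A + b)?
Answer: -5388984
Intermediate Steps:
b = 72
q(A) = 9 - 2*A*(72 + A) (q(A) = 9 - (A + A)*(A + 72) = 9 - 2*A*(72 + A))
(32834 - 10748)*(n(146) + q(1)) = (32834 - 10748)*(-107 + (9 - 144*1 - 2*1**2)) = 22086*(-107 + (9 - 144 - 2*1)) = 22086*(-107 + (9 - 144 - 2)) = 22086*(-107 - 137) = 22086*(-244) = -5388984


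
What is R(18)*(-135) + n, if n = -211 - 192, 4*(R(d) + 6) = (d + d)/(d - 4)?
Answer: 4483/14 ≈ 320.21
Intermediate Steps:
R(d) = -6 + d/(2*(-4 + d)) (R(d) = -6 + ((d + d)/(d - 4))/4 = -6 + ((2*d)/(-4 + d))/4 = -6 + (2*d/(-4 + d))/4 = -6 + d/(2*(-4 + d)))
n = -403
R(18)*(-135) + n = ((48 - 11*18)/(2*(-4 + 18)))*(-135) - 403 = ((½)*(48 - 198)/14)*(-135) - 403 = ((½)*(1/14)*(-150))*(-135) - 403 = -75/14*(-135) - 403 = 10125/14 - 403 = 4483/14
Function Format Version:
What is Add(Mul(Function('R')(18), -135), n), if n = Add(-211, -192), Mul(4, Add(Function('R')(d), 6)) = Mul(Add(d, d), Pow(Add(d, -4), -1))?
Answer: Rational(4483, 14) ≈ 320.21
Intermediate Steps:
Function('R')(d) = Add(-6, Mul(Rational(1, 2), d, Pow(Add(-4, d), -1))) (Function('R')(d) = Add(-6, Mul(Rational(1, 4), Mul(Add(d, d), Pow(Add(d, -4), -1)))) = Add(-6, Mul(Rational(1, 4), Mul(Mul(2, d), Pow(Add(-4, d), -1)))) = Add(-6, Mul(Rational(1, 4), Mul(2, d, Pow(Add(-4, d), -1)))) = Add(-6, Mul(Rational(1, 2), d, Pow(Add(-4, d), -1))))
n = -403
Add(Mul(Function('R')(18), -135), n) = Add(Mul(Mul(Rational(1, 2), Pow(Add(-4, 18), -1), Add(48, Mul(-11, 18))), -135), -403) = Add(Mul(Mul(Rational(1, 2), Pow(14, -1), Add(48, -198)), -135), -403) = Add(Mul(Mul(Rational(1, 2), Rational(1, 14), -150), -135), -403) = Add(Mul(Rational(-75, 14), -135), -403) = Add(Rational(10125, 14), -403) = Rational(4483, 14)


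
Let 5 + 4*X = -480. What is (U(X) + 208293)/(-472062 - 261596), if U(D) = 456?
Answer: -208749/733658 ≈ -0.28453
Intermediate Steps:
X = -485/4 (X = -5/4 + (¼)*(-480) = -5/4 - 120 = -485/4 ≈ -121.25)
(U(X) + 208293)/(-472062 - 261596) = (456 + 208293)/(-472062 - 261596) = 208749/(-733658) = 208749*(-1/733658) = -208749/733658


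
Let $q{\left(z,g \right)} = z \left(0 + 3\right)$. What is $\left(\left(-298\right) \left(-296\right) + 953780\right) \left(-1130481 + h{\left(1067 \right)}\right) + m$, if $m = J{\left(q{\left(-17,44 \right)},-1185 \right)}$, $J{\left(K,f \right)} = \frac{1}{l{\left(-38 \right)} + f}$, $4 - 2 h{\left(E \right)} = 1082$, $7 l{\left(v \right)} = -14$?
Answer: $- \frac{1398890500831121}{1187} \approx -1.1785 \cdot 10^{12}$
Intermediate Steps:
$l{\left(v \right)} = -2$ ($l{\left(v \right)} = \frac{1}{7} \left(-14\right) = -2$)
$q{\left(z,g \right)} = 3 z$ ($q{\left(z,g \right)} = z 3 = 3 z$)
$h{\left(E \right)} = -539$ ($h{\left(E \right)} = 2 - 541 = -539$)
$J{\left(K,f \right)} = \frac{1}{-2 + f}$
$m = - \frac{1}{1187}$ ($m = \frac{1}{-2 - 1185} = \frac{1}{-1187} = - \frac{1}{1187} \approx -0.00084246$)
$\left(\left(-298\right) \left(-296\right) + 953780\right) \left(-1130481 + h{\left(1067 \right)}\right) + m = \left(\left(-298\right) \left(-296\right) + 953780\right) \left(-1130481 - 539\right) - \frac{1}{1187} = \left(88208 + 953780\right) \left(-1131020\right) - \frac{1}{1187} = 1041988 \left(-1131020\right) - \frac{1}{1187} = -1178509267760 - \frac{1}{1187} = - \frac{1398890500831121}{1187}$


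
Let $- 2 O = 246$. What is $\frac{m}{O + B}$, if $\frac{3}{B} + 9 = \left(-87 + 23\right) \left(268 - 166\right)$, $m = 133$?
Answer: $- \frac{289807}{268018} \approx -1.0813$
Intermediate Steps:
$O = -123$ ($O = \left(- \frac{1}{2}\right) 246 = -123$)
$B = - \frac{1}{2179}$ ($B = \frac{3}{-9 + \left(-87 + 23\right) \left(268 - 166\right)} = \frac{3}{-9 - 6528} = \frac{3}{-6537} = 3 \left(- \frac{1}{6537}\right) = - \frac{1}{2179} \approx -0.00045893$)
$\frac{m}{O + B} = \frac{133}{-123 - \frac{1}{2179}} = \frac{133}{- \frac{268018}{2179}} = 133 \left(- \frac{2179}{268018}\right) = - \frac{289807}{268018}$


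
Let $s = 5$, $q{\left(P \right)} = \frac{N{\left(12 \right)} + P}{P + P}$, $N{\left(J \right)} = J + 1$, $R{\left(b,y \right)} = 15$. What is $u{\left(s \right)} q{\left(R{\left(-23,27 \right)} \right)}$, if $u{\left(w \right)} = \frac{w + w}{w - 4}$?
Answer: $\frac{28}{3} \approx 9.3333$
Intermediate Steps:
$N{\left(J \right)} = 1 + J$
$q{\left(P \right)} = \frac{13 + P}{2 P}$ ($q{\left(P \right)} = \frac{\left(1 + 12\right) + P}{P + P} = \frac{13 + P}{2 P}$)
$u{\left(w \right)} = \frac{2 w}{-4 + w}$
$u{\left(s \right)} q{\left(R{\left(-23,27 \right)} \right)} = 2 \cdot 5 \frac{1}{-4 + 5} \frac{13 + 15}{2 \cdot 15} = 2 \cdot 5 \cdot 1^{-1} \cdot \frac{1}{2} \cdot \frac{1}{15} \cdot 28 = 2 \cdot 5 \cdot 1 \cdot \frac{14}{15} = 10 \cdot \frac{14}{15} = \frac{28}{3}$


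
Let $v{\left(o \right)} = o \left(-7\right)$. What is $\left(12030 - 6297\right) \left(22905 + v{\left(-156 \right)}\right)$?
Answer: $137574801$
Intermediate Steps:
$v{\left(o \right)} = - 7 o$
$\left(12030 - 6297\right) \left(22905 + v{\left(-156 \right)}\right) = \left(12030 - 6297\right) \left(22905 - -1092\right) = 5733 \left(22905 + 1092\right) = 5733 \cdot 23997 = 137574801$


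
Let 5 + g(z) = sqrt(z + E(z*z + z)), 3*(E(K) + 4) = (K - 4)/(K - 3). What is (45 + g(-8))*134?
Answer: 5360 + 1072*I*sqrt(4611)/159 ≈ 5360.0 + 457.82*I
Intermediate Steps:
E(K) = -4 + (-4 + K)/(3*(-3 + K)) (E(K) = -4 + ((K - 4)/(K - 3))/3 = -4 + ((-4 + K)/(-3 + K))/3 = -4 + (-4 + K)/(3*(-3 + K)))
g(z) = -5 + sqrt(z + (32 - 11*z - 11*z**2)/(3*(-3 + z + z**2))) (g(z) = -5 + sqrt(z + (32 - 11*(z*z + z))/(3*(-3 + (z*z + z)))) = -5 + sqrt(z + (32 - 11*(z**2 + z))/(3*(-3 + (z**2 + z)))) = -5 + sqrt(z + (32 - 11*(z + z**2))/(3*(-3 + (z + z**2)))) = -5 + sqrt(z + (32 + (-11*z - 11*z**2))/(3*(-3 + z + z**2))) = -5 + sqrt(z + (32 - 11*z - 11*z**2)/(3*(-3 + z + z**2))))
(45 + g(-8))*134 = (45 + (-5 + sqrt(3)*sqrt((32 - 20*(-8) - 8*(-8)**2 + 3*(-8)**3)/(-3 - 8 + (-8)**2))/3))*134 = (45 + (-5 + sqrt(3)*sqrt((32 + 160 - 8*64 + 3*(-512))/(-3 - 8 + 64))/3))*134 = (45 + (-5 + sqrt(3)*sqrt((32 + 160 - 512 - 1536)/53)/3))*134 = (45 + (-5 + sqrt(3)*sqrt((1/53)*(-1856))/3))*134 = (45 + (-5 + sqrt(3)*sqrt(-1856/53)/3))*134 = (45 + (-5 + sqrt(3)*(8*I*sqrt(1537)/53)/3))*134 = (45 + (-5 + 8*I*sqrt(4611)/159))*134 = (40 + 8*I*sqrt(4611)/159)*134 = 5360 + 1072*I*sqrt(4611)/159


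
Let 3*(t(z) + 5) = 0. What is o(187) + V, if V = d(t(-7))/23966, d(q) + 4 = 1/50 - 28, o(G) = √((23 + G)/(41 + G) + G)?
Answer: -1599/1198300 + √271358/38 ≈ 13.707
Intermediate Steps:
t(z) = -5 (t(z) = -5 + (⅓)*0 = -5 + 0 = -5)
o(G) = √(G + (23 + G)/(41 + G)) (o(G) = √((23 + G)/(41 + G) + G) = √(G + (23 + G)/(41 + G)))
d(q) = -1599/50 (d(q) = -4 + (1/50 - 28) = -4 - 1399/50 = -1599/50)
V = -1599/1198300 (V = -1599/50/23966 = -1599/50*1/23966 = -1599/1198300 ≈ -0.0013344)
o(187) + V = √((23 + 187 + 187*(41 + 187))/(41 + 187)) - 1599/1198300 = √((23 + 187 + 187*228)/228) - 1599/1198300 = √((23 + 187 + 42636)/228) - 1599/1198300 = √((1/228)*42846) - 1599/1198300 = √(7141/38) - 1599/1198300 = √271358/38 - 1599/1198300 = -1599/1198300 + √271358/38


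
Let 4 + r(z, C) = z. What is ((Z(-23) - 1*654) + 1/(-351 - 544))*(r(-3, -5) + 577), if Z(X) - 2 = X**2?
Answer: -12549804/179 ≈ -70111.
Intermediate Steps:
Z(X) = 2 + X**2
r(z, C) = -4 + z
((Z(-23) - 1*654) + 1/(-351 - 544))*(r(-3, -5) + 577) = (((2 + (-23)**2) - 1*654) + 1/(-351 - 544))*((-4 - 3) + 577) = (((2 + 529) - 654) + 1/(-895))*(-7 + 577) = ((531 - 654) - 1/895)*570 = (-123 - 1/895)*570 = -110086/895*570 = -12549804/179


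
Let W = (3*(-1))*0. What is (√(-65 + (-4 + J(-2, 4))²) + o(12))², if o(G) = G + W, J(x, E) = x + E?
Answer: (12 + I*√61)² ≈ 83.0 + 187.45*I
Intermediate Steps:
W = 0 (W = -3*0 = 0)
J(x, E) = E + x
o(G) = G (o(G) = G + 0 = G)
(√(-65 + (-4 + J(-2, 4))²) + o(12))² = (√(-65 + (-4 + (4 - 2))²) + 12)² = (√(-65 + (-4 + 2)²) + 12)² = (√(-65 + (-2)²) + 12)² = (√(-65 + 4) + 12)² = (√(-61) + 12)² = (I*√61 + 12)² = (12 + I*√61)²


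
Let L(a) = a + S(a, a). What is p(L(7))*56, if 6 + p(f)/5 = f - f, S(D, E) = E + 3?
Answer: -1680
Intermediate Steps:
S(D, E) = 3 + E
L(a) = 3 + 2*a (L(a) = a + (3 + a) = 3 + 2*a)
p(f) = -30 (p(f) = -30 + 5*(f - f) = -30 + 5*0 = -30 + 0 = -30)
p(L(7))*56 = -30*56 = -1680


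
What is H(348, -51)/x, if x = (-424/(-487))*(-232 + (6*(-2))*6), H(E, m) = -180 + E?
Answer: -10227/16112 ≈ -0.63474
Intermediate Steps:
x = -128896/487 (x = (-424*(-1/487))*(-232 - 12*6) = 424*(-232 - 72)/487 = (424/487)*(-304) = -128896/487 ≈ -264.67)
H(348, -51)/x = (-180 + 348)/(-128896/487) = 168*(-487/128896) = -10227/16112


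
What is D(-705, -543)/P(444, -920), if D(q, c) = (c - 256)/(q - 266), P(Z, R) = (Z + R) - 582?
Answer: -799/1027318 ≈ -0.00077775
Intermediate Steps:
P(Z, R) = -582 + R + Z (P(Z, R) = (R + Z) - 582 = -582 + R + Z)
D(q, c) = (-256 + c)/(-266 + q)
D(-705, -543)/P(444, -920) = ((-256 - 543)/(-266 - 705))/(-582 - 920 + 444) = (-799/(-971))/(-1058) = -1/971*(-799)*(-1/1058) = (799/971)*(-1/1058) = -799/1027318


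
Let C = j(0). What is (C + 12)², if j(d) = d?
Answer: 144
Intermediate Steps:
C = 0
(C + 12)² = (0 + 12)² = 12² = 144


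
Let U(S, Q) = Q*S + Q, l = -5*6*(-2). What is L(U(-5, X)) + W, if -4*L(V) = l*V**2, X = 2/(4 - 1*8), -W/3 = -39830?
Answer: 119430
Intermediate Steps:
W = 119490 (W = -3*(-39830) = 119490)
l = 60 (l = -30*(-2) = 60)
X = -1/2 (X = 2/(4 - 8) = 2/(-4) = 2*(-1/4) = -1/2 ≈ -0.50000)
U(S, Q) = Q + Q*S
L(V) = -15*V**2
L(U(-5, X)) + W = -15*(1 - 5)**2/4 + 119490 = -15*(-1/2*(-4))**2 + 119490 = -15*2**2 + 119490 = -15*4 + 119490 = -60 + 119490 = 119430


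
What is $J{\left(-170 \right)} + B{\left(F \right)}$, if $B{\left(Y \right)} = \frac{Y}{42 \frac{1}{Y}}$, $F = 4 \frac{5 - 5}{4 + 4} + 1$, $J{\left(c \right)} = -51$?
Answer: $- \frac{2141}{42} \approx -50.976$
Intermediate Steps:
$F = 1$ ($F = 4 \cdot \frac{0}{8} + 1 = 4 \cdot 0 \cdot \frac{1}{8} + 1 = 4 \cdot 0 + 1 = 0 + 1 = 1$)
$B{\left(Y \right)} = \frac{Y^{2}}{42}$ ($B{\left(Y \right)} = Y \frac{Y}{42} = \frac{Y^{2}}{42}$)
$J{\left(-170 \right)} + B{\left(F \right)} = -51 + \frac{1^{2}}{42} = -51 + \frac{1}{42} \cdot 1 = -51 + \frac{1}{42} = - \frac{2141}{42}$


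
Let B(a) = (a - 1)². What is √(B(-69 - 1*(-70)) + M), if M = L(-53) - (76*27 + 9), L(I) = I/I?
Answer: 2*I*√515 ≈ 45.387*I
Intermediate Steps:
L(I) = 1
M = -2060 (M = 1 - (76*27 + 9) = 1 - (2052 + 9) = 1 - 1*2061 = 1 - 2061 = -2060)
B(a) = (-1 + a)²
√(B(-69 - 1*(-70)) + M) = √((-1 + (-69 - 1*(-70)))² - 2060) = √((-1 + (-69 + 70))² - 2060) = √((-1 + 1)² - 2060) = √(0² - 2060) = √(0 - 2060) = √(-2060) = 2*I*√515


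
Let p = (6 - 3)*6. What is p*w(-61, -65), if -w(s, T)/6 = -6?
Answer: 648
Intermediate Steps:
w(s, T) = 36 (w(s, T) = -6*(-6) = 36)
p = 18 (p = 3*6 = 18)
p*w(-61, -65) = 18*36 = 648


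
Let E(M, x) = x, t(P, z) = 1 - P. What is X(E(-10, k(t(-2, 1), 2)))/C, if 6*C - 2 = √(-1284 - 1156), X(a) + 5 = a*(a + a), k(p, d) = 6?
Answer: 201/611 - 201*I*√610/611 ≈ 0.32897 - 8.1249*I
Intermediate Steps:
X(a) = -5 + 2*a² (X(a) = -5 + a*(a + a) = -5 + a*(2*a) = -5 + 2*a²)
C = ⅓ + I*√610/3 (C = ⅓ + √(-1284 - 1156)/6 = ⅓ + √(-2440)/6 = ⅓ + (2*I*√610)/6 = ⅓ + I*√610/3 ≈ 0.33333 + 8.2327*I)
X(E(-10, k(t(-2, 1), 2)))/C = (-5 + 2*6²)/(⅓ + I*√610/3) = (-5 + 2*36)/(⅓ + I*√610/3) = (-5 + 72)/(⅓ + I*√610/3) = 67/(⅓ + I*√610/3)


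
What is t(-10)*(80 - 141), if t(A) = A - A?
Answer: 0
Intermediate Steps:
t(A) = 0
t(-10)*(80 - 141) = 0*(80 - 141) = 0*(-61) = 0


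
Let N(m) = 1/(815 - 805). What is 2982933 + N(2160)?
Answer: 29829331/10 ≈ 2.9829e+6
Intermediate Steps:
N(m) = 1/10
2982933 + N(2160) = 2982933 + 1/10 = 29829331/10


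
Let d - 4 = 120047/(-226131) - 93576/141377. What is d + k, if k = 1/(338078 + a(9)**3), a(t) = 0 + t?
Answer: 30406798238087398/10831565732772309 ≈ 2.8072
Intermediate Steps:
a(t) = t
d = 89746570373/31969722387 (d = 4 + (120047/(-226131) - 93576/141377) = 4 + (120047*(-1/226131) - 93576*1/141377) = 4 + (-120047/226131 - 93576/141377) = 4 - 38132319175/31969722387 = 89746570373/31969722387 ≈ 2.8072)
k = 1/338807 (k = 1/(338078 + 9**3) = 1/(338078 + 729) = 1/338807 ≈ 2.9515e-6)
d + k = 89746570373/31969722387 + 1/338807 = 30406798238087398/10831565732772309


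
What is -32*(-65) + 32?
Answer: 2112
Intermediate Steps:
-32*(-65) + 32 = 2080 + 32 = 2112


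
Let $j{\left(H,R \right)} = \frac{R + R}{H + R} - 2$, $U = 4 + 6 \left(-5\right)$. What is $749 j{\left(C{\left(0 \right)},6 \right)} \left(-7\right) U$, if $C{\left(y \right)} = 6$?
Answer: $-136318$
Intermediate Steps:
$U = -26$ ($U = 4 - 30 = -26$)
$j{\left(H,R \right)} = -2 + \frac{2 R}{H + R}$ ($j{\left(H,R \right)} = \frac{2 R}{H + R} - 2 = -2 + \frac{2 R}{H + R}$)
$749 j{\left(C{\left(0 \right)},6 \right)} \left(-7\right) U = 749 \left(-2\right) 6 \frac{1}{6 + 6} \left(-7\right) \left(-26\right) = 749 \left(-2\right) 6 \cdot \frac{1}{12} \left(-7\right) \left(-26\right) = 749 \left(-1\right) \left(-7\right) \left(-26\right) = 749 \cdot 7 \left(-26\right) = 749 \left(-182\right) = -136318$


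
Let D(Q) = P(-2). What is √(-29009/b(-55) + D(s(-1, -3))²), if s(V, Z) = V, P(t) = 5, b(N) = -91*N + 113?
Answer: √506380038/5118 ≈ 4.3968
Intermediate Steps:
b(N) = 113 - 91*N
D(Q) = 5
√(-29009/b(-55) + D(s(-1, -3))²) = √(-29009/(113 - 91*(-55)) + 5²) = √(-29009/(113 + 5005) + 25) = √(-29009/5118 + 25) = √(98941/5118) = √506380038/5118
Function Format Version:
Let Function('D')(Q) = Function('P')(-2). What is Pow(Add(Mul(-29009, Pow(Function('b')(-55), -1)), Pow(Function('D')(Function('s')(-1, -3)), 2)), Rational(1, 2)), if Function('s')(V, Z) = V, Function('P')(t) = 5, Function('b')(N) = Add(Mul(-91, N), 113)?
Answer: Mul(Rational(1, 5118), Pow(506380038, Rational(1, 2))) ≈ 4.3968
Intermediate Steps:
Function('b')(N) = Add(113, Mul(-91, N))
Function('D')(Q) = 5
Pow(Add(Mul(-29009, Pow(Function('b')(-55), -1)), Pow(Function('D')(Function('s')(-1, -3)), 2)), Rational(1, 2)) = Pow(Add(Mul(-29009, Pow(Add(113, Mul(-91, -55)), -1)), Pow(5, 2)), Rational(1, 2)) = Pow(Add(Mul(-29009, Pow(Add(113, 5005), -1)), 25), Rational(1, 2)) = Pow(Add(Mul(-29009, Pow(5118, -1)), 25), Rational(1, 2)) = Pow(Add(Mul(-29009, Rational(1, 5118)), 25), Rational(1, 2)) = Pow(Add(Rational(-29009, 5118), 25), Rational(1, 2)) = Pow(Rational(98941, 5118), Rational(1, 2)) = Mul(Rational(1, 5118), Pow(506380038, Rational(1, 2)))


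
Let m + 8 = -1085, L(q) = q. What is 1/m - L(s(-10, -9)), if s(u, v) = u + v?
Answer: 20766/1093 ≈ 18.999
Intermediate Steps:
m = -1093 (m = -8 - 1085 = -1093)
1/m - L(s(-10, -9)) = 1/(-1093) - (-10 - 9) = -1/1093 - 1*(-19) = -1/1093 + 19 = 20766/1093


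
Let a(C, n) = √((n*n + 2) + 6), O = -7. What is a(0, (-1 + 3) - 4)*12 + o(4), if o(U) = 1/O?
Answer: -⅐ + 24*√3 ≈ 41.426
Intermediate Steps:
o(U) = -⅐ (o(U) = 1/(-7) = -⅐)
a(C, n) = √(8 + n²) (a(C, n) = √((n² + 2) + 6) = √((2 + n²) + 6) = √(8 + n²))
a(0, (-1 + 3) - 4)*12 + o(4) = √(8 + ((-1 + 3) - 4)²)*12 - ⅐ = √(8 + (2 - 4)²)*12 - ⅐ = √(8 + (-2)²)*12 - ⅐ = √(8 + 4)*12 - ⅐ = √12*12 - ⅐ = (2*√3)*12 - ⅐ = 24*√3 - ⅐ = -⅐ + 24*√3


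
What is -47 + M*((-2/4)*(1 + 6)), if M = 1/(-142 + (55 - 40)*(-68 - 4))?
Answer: -114861/2444 ≈ -46.997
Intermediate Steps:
M = -1/1222 (M = 1/(-142 + 15*(-72)) = 1/(-142 - 1080) = 1/(-1222) = -1/1222 ≈ -0.00081833)
-47 + M*((-2/4)*(1 + 6)) = -47 - (-2/4)*(1 + 6)/1222 = -47 - (-2*1/4)*7/1222 = -47 - (-1)*7/2444 = -47 - 1/1222*(-7/2) = -47 + 7/2444 = -114861/2444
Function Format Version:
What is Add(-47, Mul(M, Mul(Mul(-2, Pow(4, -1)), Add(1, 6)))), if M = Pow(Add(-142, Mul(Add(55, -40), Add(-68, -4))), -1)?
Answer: Rational(-114861, 2444) ≈ -46.997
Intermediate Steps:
M = Rational(-1, 1222) (M = Pow(Add(-142, Mul(15, -72)), -1) = Pow(Add(-142, -1080), -1) = Pow(-1222, -1) = Rational(-1, 1222) ≈ -0.00081833)
Add(-47, Mul(M, Mul(Mul(-2, Pow(4, -1)), Add(1, 6)))) = Add(-47, Mul(Rational(-1, 1222), Mul(Mul(-2, Pow(4, -1)), Add(1, 6)))) = Add(-47, Mul(Rational(-1, 1222), Mul(Mul(-2, Rational(1, 4)), 7))) = Add(-47, Mul(Rational(-1, 1222), Mul(Rational(-1, 2), 7))) = Add(-47, Mul(Rational(-1, 1222), Rational(-7, 2))) = Add(-47, Rational(7, 2444)) = Rational(-114861, 2444)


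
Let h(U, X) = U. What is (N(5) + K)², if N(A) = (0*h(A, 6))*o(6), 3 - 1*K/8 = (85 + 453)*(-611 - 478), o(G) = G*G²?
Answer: 21968718926400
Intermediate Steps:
o(G) = G³
K = 4687080 (K = 24 - 8*(85 + 453)*(-611 - 478) = 24 - 4304*(-1089) = 24 - 8*(-585882) = 24 + 4687056 = 4687080)
N(A) = 0 (N(A) = (0*A)*6³ = 0*216 = 0)
(N(5) + K)² = (0 + 4687080)² = 4687080² = 21968718926400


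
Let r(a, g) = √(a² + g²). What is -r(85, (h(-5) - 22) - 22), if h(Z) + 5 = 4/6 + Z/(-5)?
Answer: -√85189/3 ≈ -97.291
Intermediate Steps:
h(Z) = -13/3 - Z/5 (h(Z) = -5 + (4/6 + Z/(-5)) = -5 + (4*(⅙) + Z*(-⅕)) = -5 + (⅔ - Z/5) = -13/3 - Z/5)
-r(85, (h(-5) - 22) - 22) = -√(85² + (((-13/3 - ⅕*(-5)) - 22) - 22)²) = -√(7225 + (((-13/3 + 1) - 22) - 22)²) = -√(7225 + ((-10/3 - 22) - 22)²) = -√(7225 + (-76/3 - 22)²) = -√(7225 + (-142/3)²) = -√(7225 + 20164/9) = -√(85189/9) = -√85189/3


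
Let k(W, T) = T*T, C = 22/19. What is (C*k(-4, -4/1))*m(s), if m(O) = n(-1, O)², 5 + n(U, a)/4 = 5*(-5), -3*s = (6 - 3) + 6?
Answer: 5068800/19 ≈ 2.6678e+5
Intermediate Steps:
C = 22/19 (C = 22*(1/19) = 22/19 ≈ 1.1579)
k(W, T) = T²
s = -3 (s = -((6 - 3) + 6)/3 = -(3 + 6)/3 = -⅓*9 = -3)
n(U, a) = -120 (n(U, a) = -20 + 4*(5*(-5)) = -20 + 4*(-25) = -20 - 100 = -120)
m(O) = 14400 (m(O) = (-120)² = 14400)
(C*k(-4, -4/1))*m(s) = (22*(-4/1)²/19)*14400 = (22*(-4*1)²/19)*14400 = ((22/19)*(-4)²)*14400 = ((22/19)*16)*14400 = (352/19)*14400 = 5068800/19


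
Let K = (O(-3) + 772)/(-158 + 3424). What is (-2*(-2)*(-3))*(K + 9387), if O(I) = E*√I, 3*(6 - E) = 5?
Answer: -183952284/1633 - 26*I*√3/1633 ≈ -1.1265e+5 - 0.027577*I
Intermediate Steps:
E = 13/3 (E = 6 - ⅓*5 = 6 - 5/3 = 13/3 ≈ 4.3333)
O(I) = 13*√I/3
K = 386/1633 + 13*I*√3/9798 (K = (13*√(-3)/3 + 772)/(-158 + 3424) = (13*(I*√3)/3 + 772)/3266 = (13*I*√3/3 + 772)*(1/3266) = (772 + 13*I*√3/3)*(1/3266) = 386/1633 + 13*I*√3/9798 ≈ 0.23637 + 0.0022981*I)
(-2*(-2)*(-3))*(K + 9387) = (-2*(-2)*(-3))*((386/1633 + 13*I*√3/9798) + 9387) = (4*(-3))*(15329357/1633 + 13*I*√3/9798) = -12*(15329357/1633 + 13*I*√3/9798) = -183952284/1633 - 26*I*√3/1633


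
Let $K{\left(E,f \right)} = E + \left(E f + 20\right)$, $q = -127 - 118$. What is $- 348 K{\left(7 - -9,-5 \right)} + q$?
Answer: $15067$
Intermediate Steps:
$q = -245$ ($q = -127 - 118 = -245$)
$K{\left(E,f \right)} = 20 + E + E f$ ($K{\left(E,f \right)} = E + \left(20 + E f\right) = 20 + E + E f$)
$- 348 K{\left(7 - -9,-5 \right)} + q = - 348 \left(20 + \left(7 - -9\right) + \left(7 - -9\right) \left(-5\right)\right) - 245 = - 348 \left(20 + \left(7 + 9\right) + \left(7 + 9\right) \left(-5\right)\right) - 245 = - 348 \left(20 + 16 + 16 \left(-5\right)\right) - 245 = - 348 \left(20 + 16 - 80\right) - 245 = \left(-348\right) \left(-44\right) - 245 = 15312 - 245 = 15067$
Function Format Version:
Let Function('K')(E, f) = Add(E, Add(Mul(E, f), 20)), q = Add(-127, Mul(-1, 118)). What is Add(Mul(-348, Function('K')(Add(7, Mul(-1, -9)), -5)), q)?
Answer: 15067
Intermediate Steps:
q = -245 (q = Add(-127, -118) = -245)
Function('K')(E, f) = Add(20, E, Mul(E, f)) (Function('K')(E, f) = Add(E, Add(20, Mul(E, f))) = Add(20, E, Mul(E, f)))
Add(Mul(-348, Function('K')(Add(7, Mul(-1, -9)), -5)), q) = Add(Mul(-348, Add(20, Add(7, Mul(-1, -9)), Mul(Add(7, Mul(-1, -9)), -5))), -245) = Add(Mul(-348, Add(20, Add(7, 9), Mul(Add(7, 9), -5))), -245) = Add(Mul(-348, Add(20, 16, Mul(16, -5))), -245) = Add(Mul(-348, Add(20, 16, -80)), -245) = Add(Mul(-348, -44), -245) = Add(15312, -245) = 15067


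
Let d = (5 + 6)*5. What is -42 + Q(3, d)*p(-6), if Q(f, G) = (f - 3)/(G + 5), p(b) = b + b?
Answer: -42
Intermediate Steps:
d = 55 (d = 11*5 = 55)
p(b) = 2*b
Q(f, G) = (-3 + f)/(5 + G)
-42 + Q(3, d)*p(-6) = -42 + ((-3 + 3)/(5 + 55))*(2*(-6)) = -42 + (0/60)*(-12) = -42 + ((1/60)*0)*(-12) = -42 + 0*(-12) = -42 + 0 = -42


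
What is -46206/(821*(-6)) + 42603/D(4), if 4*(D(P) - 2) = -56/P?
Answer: -23310341/821 ≈ -28393.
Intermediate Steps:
D(P) = 2 - 14/P (D(P) = 2 + (-56/P)/4 = 2 - 14/P)
-46206/(821*(-6)) + 42603/D(4) = -46206/(821*(-6)) + 42603/(2 - 14/4) = -46206/(-4926) + 42603/(2 - 14*1/4) = -46206*(-1/4926) + 42603/(2 - 7/2) = 7701/821 + 42603/(-3/2) = 7701/821 + 42603*(-2/3) = 7701/821 - 28402 = -23310341/821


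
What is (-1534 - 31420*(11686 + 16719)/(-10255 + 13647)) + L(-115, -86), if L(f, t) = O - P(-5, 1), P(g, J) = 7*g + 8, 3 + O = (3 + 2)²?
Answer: -224380555/848 ≈ -2.6460e+5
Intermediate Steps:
O = 22 (O = -3 + (3 + 2)² = -3 + 5² = -3 + 25 = 22)
P(g, J) = 8 + 7*g
L(f, t) = 49 (L(f, t) = 22 - (8 + 7*(-5)) = 22 - (8 - 35) = 22 - 1*(-27) = 22 + 27 = 49)
(-1534 - 31420*(11686 + 16719)/(-10255 + 13647)) + L(-115, -86) = (-1534 - 31420*(11686 + 16719)/(-10255 + 13647)) + 49 = (-1534 - 31420/(3392/28405)) + 49 = (-1534 - 31420/(3392*(1/28405))) + 49 = (-1534 - 31420/3392/28405) + 49 = (-1534 - 31420*28405/3392) + 49 = (-1534 - 223121275/848) + 49 = -224422107/848 + 49 = -224380555/848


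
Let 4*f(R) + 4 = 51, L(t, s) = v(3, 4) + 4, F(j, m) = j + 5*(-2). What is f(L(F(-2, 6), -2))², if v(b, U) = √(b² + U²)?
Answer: 2209/16 ≈ 138.06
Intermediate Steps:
v(b, U) = √(U² + b²)
F(j, m) = -10 + j (F(j, m) = j - 10 = -10 + j)
L(t, s) = 9 (L(t, s) = √(4² + 3²) + 4 = √(16 + 9) + 4 = √25 + 4 = 5 + 4 = 9)
f(R) = 47/4 (f(R) = -1 + (¼)*51 = -1 + 51/4 = 47/4)
f(L(F(-2, 6), -2))² = (47/4)² = 2209/16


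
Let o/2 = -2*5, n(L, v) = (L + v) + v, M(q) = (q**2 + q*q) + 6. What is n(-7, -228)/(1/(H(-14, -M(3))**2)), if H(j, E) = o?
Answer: -185200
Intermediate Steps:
M(q) = 6 + 2*q**2 (M(q) = (q**2 + q**2) + 6 = 2*q**2 + 6 = 6 + 2*q**2)
n(L, v) = L + 2*v
o = -20 (o = 2*(-2*5) = 2*(-10) = -20)
H(j, E) = -20
n(-7, -228)/(1/(H(-14, -M(3))**2)) = (-7 + 2*(-228))/(1/((-20)**2)) = (-7 - 456)/(1/400) = -463/1/400 = -463*400 = -185200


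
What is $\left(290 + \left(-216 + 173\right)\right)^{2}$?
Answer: $61009$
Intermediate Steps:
$\left(290 + \left(-216 + 173\right)\right)^{2} = \left(290 - 43\right)^{2} = 247^{2} = 61009$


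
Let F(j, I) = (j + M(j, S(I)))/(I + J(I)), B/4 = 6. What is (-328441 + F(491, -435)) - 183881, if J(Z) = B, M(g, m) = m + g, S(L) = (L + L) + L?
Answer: -210564019/411 ≈ -5.1232e+5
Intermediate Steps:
B = 24 (B = 4*6 = 24)
S(L) = 3*L (S(L) = 2*L + L = 3*L)
M(g, m) = g + m
J(Z) = 24
F(j, I) = (2*j + 3*I)/(24 + I) (F(j, I) = (j + (j + 3*I))/(I + 24) = (2*j + 3*I)/(24 + I))
(-328441 + F(491, -435)) - 183881 = (-328441 + (2*491 + 3*(-435))/(24 - 435)) - 183881 = (-328441 + (982 - 1305)/(-411)) - 183881 = (-328441 - 1/411*(-323)) - 183881 = (-328441 + 323/411) - 183881 = -134988928/411 - 183881 = -210564019/411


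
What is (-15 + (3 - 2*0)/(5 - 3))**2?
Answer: 729/4 ≈ 182.25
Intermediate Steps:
(-15 + (3 - 2*0)/(5 - 3))**2 = (-15 + (3 + 0)/2)**2 = (-15 + 3*(1/2))**2 = (-15 + 3/2)**2 = (-27/2)**2 = 729/4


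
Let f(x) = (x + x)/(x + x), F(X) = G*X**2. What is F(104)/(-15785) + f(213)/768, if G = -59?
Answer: 490110377/12122880 ≈ 40.429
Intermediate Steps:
F(X) = -59*X**2
f(x) = 1 (f(x) = (2*x)/((2*x)) = (2*x)*(1/(2*x)) = 1)
F(104)/(-15785) + f(213)/768 = -59*104**2/(-15785) + 1/768 = -59*10816*(-1/15785) + 1*(1/768) = -638144*(-1/15785) + 1/768 = 638144/15785 + 1/768 = 490110377/12122880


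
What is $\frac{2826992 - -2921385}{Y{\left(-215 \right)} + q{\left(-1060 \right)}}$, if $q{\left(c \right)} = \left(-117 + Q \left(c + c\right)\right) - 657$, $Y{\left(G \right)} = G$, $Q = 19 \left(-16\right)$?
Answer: $\frac{5748377}{643491} \approx 8.9331$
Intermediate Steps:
$Q = -304$
$q{\left(c \right)} = -774 - 608 c$ ($q{\left(c \right)} = \left(-117 - 304 \left(c + c\right)\right) - 657 = \left(-117 - 304 \cdot 2 c\right) - 657 = \left(-117 - 608 c\right) - 657 = -774 - 608 c$)
$\frac{2826992 - -2921385}{Y{\left(-215 \right)} + q{\left(-1060 \right)}} = \frac{2826992 - -2921385}{-215 - -643706} = \frac{2826992 + 2921385}{-215 + \left(-774 + 644480\right)} = \frac{5748377}{-215 + 643706} = \frac{5748377}{643491}$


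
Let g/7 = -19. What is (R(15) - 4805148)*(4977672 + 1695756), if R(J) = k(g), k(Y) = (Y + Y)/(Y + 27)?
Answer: -1699540000423308/53 ≈ -3.2067e+13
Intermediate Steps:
g = -133 (g = 7*(-19) = -133)
k(Y) = 2*Y/(27 + Y) (k(Y) = (2*Y)/(27 + Y) = 2*Y/(27 + Y))
R(J) = 133/53 (R(J) = 2*(-133)/(27 - 133) = 2*(-133)/(-106) = 2*(-133)*(-1/106) = 133/53)
(R(15) - 4805148)*(4977672 + 1695756) = (133/53 - 4805148)*(4977672 + 1695756) = -254672711/53*6673428 = -1699540000423308/53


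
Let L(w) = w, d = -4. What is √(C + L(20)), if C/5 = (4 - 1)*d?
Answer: 2*I*√10 ≈ 6.3246*I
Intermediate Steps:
C = -60 (C = 5*((4 - 1)*(-4)) = 5*(3*(-4)) = 5*(-12) = -60)
√(C + L(20)) = √(-60 + 20) = √(-40) = 2*I*√10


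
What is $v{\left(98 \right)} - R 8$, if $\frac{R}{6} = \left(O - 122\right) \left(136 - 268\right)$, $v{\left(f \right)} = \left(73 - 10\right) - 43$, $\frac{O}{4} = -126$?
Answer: $-3966316$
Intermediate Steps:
$O = -504$ ($O = 4 \left(-126\right) = -504$)
$v{\left(f \right)} = 20$ ($v{\left(f \right)} = 63 - 43 = 20$)
$R = 495792$ ($R = 6 \left(-504 - 122\right) \left(136 - 268\right) = 6 \left(\left(-626\right) \left(-132\right)\right) = 6 \cdot 82632 = 495792$)
$v{\left(98 \right)} - R 8 = 20 - 495792 \cdot 8 = 20 - 3966336 = -3966316$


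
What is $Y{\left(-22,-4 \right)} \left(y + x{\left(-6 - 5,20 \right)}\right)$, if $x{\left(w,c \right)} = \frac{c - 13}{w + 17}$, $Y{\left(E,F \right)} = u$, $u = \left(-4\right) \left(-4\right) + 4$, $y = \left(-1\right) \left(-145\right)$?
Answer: $\frac{8770}{3} \approx 2923.3$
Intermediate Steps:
$y = 145$
$u = 20$ ($u = 16 + 4 = 20$)
$Y{\left(E,F \right)} = 20$
$x{\left(w,c \right)} = \frac{-13 + c}{17 + w}$
$Y{\left(-22,-4 \right)} \left(y + x{\left(-6 - 5,20 \right)}\right) = 20 \left(145 + \frac{-13 + 20}{17 - 11}\right) = 20 \left(145 + \frac{1}{17 - 11} \cdot 7\right) = 20 \left(145 + \frac{1}{6} \cdot 7\right) = 20 \left(145 + \frac{7}{6}\right) = 20 \cdot \frac{877}{6} = \frac{8770}{3}$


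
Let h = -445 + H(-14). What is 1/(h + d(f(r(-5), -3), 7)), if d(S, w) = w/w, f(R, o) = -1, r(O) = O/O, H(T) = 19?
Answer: -1/425 ≈ -0.0023529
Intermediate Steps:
r(O) = 1
d(S, w) = 1
h = -426 (h = -445 + 19 = -426)
1/(h + d(f(r(-5), -3), 7)) = 1/(-426 + 1) = 1/(-425) = -1/425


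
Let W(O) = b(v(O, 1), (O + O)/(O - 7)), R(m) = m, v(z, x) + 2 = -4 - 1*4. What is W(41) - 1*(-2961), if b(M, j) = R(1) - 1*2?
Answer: 2960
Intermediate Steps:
v(z, x) = -10 (v(z, x) = -2 + (-4 - 1*4) = -2 + (-4 - 4) = -2 - 8 = -10)
b(M, j) = -1 (b(M, j) = 1 - 1*2 = 1 - 2 = -1)
W(O) = -1
W(41) - 1*(-2961) = -1 - 1*(-2961) = -1 + 2961 = 2960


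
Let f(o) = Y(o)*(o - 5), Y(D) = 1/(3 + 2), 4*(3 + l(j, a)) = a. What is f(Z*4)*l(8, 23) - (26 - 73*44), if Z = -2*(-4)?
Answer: 64017/20 ≈ 3200.9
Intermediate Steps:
l(j, a) = -3 + a/4
Z = 8
Y(D) = ⅕ (Y(D) = 1/5 = ⅕)
f(o) = -1 + o/5 (f(o) = (o - 5)/5 = (-5 + o)/5 = -1 + o/5)
f(Z*4)*l(8, 23) - (26 - 73*44) = (-1 + (8*4)/5)*(-3 + (¼)*23) - (26 - 73*44) = (-1 + (⅕)*32)*(-3 + 23/4) - (26 - 3212) = (-1 + 32/5)*(11/4) - 1*(-3186) = (27/5)*(11/4) + 3186 = 297/20 + 3186 = 64017/20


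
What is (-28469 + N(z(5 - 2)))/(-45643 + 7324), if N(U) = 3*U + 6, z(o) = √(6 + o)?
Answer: 28454/38319 ≈ 0.74256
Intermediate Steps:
N(U) = 6 + 3*U
(-28469 + N(z(5 - 2)))/(-45643 + 7324) = (-28469 + (6 + 3*√(6 + (5 - 2))))/(-45643 + 7324) = (-28469 + (6 + 3*√(6 + 3)))/(-38319) = (-28469 + (6 + 3*√9))*(-1/38319) = (-28469 + (6 + 3*3))*(-1/38319) = (-28469 + (6 + 9))*(-1/38319) = (-28469 + 15)*(-1/38319) = -28454*(-1/38319) = 28454/38319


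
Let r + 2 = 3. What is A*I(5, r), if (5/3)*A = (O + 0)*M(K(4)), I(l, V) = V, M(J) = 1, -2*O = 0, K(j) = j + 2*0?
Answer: 0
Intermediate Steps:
r = 1 (r = -2 + 3 = 1)
K(j) = j (K(j) = j + 0 = j)
O = 0 (O = -1/2*0 = 0)
A = 0 (A = 3*((0 + 0)*1)/5 = 3*(0*1)/5 = (3/5)*0 = 0)
A*I(5, r) = 0*1 = 0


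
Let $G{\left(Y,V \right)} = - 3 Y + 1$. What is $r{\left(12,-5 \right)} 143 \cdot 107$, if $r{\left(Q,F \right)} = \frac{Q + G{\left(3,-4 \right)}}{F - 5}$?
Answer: $- \frac{30602}{5} \approx -6120.4$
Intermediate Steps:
$G{\left(Y,V \right)} = 1 - 3 Y$
$r{\left(Q,F \right)} = \frac{-8 + Q}{-5 + F}$ ($r{\left(Q,F \right)} = \frac{Q + \left(1 - 9\right)}{F - 5} = \frac{Q + \left(1 - 9\right)}{-5 + F} = \frac{Q - 8}{-5 + F} = \frac{-8 + Q}{-5 + F}$)
$r{\left(12,-5 \right)} 143 \cdot 107 = \frac{-8 + 12}{-5 - 5} \cdot 143 \cdot 107 = \frac{1}{-10} \cdot 4 \cdot 143 \cdot 107 = \left(- \frac{1}{10}\right) 4 \cdot 143 \cdot 107 = \left(- \frac{2}{5}\right) 143 \cdot 107 = \left(- \frac{286}{5}\right) 107 = - \frac{30602}{5}$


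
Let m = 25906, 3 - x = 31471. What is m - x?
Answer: 57374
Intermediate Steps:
x = -31468 (x = 3 - 1*31471 = 3 - 31471 = -31468)
m - x = 25906 - 1*(-31468) = 25906 + 31468 = 57374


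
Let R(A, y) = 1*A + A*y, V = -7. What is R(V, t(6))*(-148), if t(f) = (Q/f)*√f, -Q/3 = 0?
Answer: 1036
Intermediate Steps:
Q = 0 (Q = -3*0 = 0)
t(f) = 0 (t(f) = (0/f)*√f = 0*√f = 0)
R(A, y) = A + A*y
R(V, t(6))*(-148) = -7*(1 + 0)*(-148) = -7*1*(-148) = -7*(-148) = 1036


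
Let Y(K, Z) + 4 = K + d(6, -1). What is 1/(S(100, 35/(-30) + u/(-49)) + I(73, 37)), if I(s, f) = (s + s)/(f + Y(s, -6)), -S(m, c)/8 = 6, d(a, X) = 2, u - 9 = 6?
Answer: -54/2519 ≈ -0.021437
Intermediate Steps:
u = 15 (u = 9 + 6 = 15)
S(m, c) = -48 (S(m, c) = -8*6 = -48)
Y(K, Z) = -2 + K (Y(K, Z) = -4 + (K + 2) = -4 + (2 + K) = -2 + K)
I(s, f) = 2*s/(-2 + f + s) (I(s, f) = (s + s)/(f + (-2 + s)) = (2*s)/(-2 + f + s) = 2*s/(-2 + f + s))
1/(S(100, 35/(-30) + u/(-49)) + I(73, 37)) = 1/(-48 + 2*73/(-2 + 37 + 73)) = 1/(-48 + 2*73/108) = 1/(-48 + 2*73*(1/108)) = 1/(-48 + 73/54) = 1/(-2519/54) = -54/2519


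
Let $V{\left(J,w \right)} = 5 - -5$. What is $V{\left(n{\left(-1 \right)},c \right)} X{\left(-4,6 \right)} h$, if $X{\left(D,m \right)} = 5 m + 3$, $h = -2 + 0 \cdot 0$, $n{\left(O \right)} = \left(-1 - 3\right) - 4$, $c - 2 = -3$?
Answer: $-660$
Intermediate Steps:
$c = -1$ ($c = 2 - 3 = -1$)
$n{\left(O \right)} = -8$ ($n{\left(O \right)} = -4 - 4 = -8$)
$h = -2$ ($h = -2 + 0 = -2$)
$V{\left(J,w \right)} = 10$ ($V{\left(J,w \right)} = 5 + 5 = 10$)
$X{\left(D,m \right)} = 3 + 5 m$
$V{\left(n{\left(-1 \right)},c \right)} X{\left(-4,6 \right)} h = 10 \left(3 + 5 \cdot 6\right) \left(-2\right) = 10 \left(3 + 30\right) \left(-2\right) = 10 \cdot 33 \left(-2\right) = 330 \left(-2\right) = -660$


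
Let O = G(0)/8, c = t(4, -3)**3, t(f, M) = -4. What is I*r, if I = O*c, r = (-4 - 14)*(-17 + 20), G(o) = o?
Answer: 0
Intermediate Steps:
c = -64 (c = (-4)**3 = -64)
O = 0 (O = 0/8 = 0*(1/8) = 0)
r = -54 (r = -18*3 = -54)
I = 0 (I = 0*(-64) = 0)
I*r = 0*(-54) = 0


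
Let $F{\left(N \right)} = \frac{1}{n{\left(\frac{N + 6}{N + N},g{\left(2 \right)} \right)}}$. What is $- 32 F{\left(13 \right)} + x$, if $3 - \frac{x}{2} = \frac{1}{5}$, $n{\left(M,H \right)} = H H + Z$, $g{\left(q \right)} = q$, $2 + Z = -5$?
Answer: $\frac{244}{15} \approx 16.267$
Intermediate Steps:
$Z = -7$ ($Z = -2 - 5 = -7$)
$n{\left(M,H \right)} = -7 + H^{2}$ ($n{\left(M,H \right)} = H H - 7 = H^{2} - 7 = -7 + H^{2}$)
$F{\left(N \right)} = - \frac{1}{3}$ ($F{\left(N \right)} = \frac{1}{-7 + 2^{2}} = \frac{1}{-7 + 4} = \frac{1}{-3} = - \frac{1}{3}$)
$x = \frac{28}{5}$ ($x = 6 - \frac{2}{5} = \frac{28}{5} \approx 5.6$)
$- 32 F{\left(13 \right)} + x = \left(-32\right) \left(- \frac{1}{3}\right) + \frac{28}{5} = \frac{32}{3} + \frac{28}{5} = \frac{244}{15}$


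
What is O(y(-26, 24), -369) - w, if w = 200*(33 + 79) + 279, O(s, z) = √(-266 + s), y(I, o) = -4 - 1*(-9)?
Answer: -22679 + 3*I*√29 ≈ -22679.0 + 16.155*I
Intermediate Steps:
y(I, o) = 5 (y(I, o) = -4 + 9 = 5)
w = 22679 (w = 200*112 + 279 = 22400 + 279 = 22679)
O(y(-26, 24), -369) - w = √(-266 + 5) - 1*22679 = √(-261) - 22679 = 3*I*√29 - 22679 = -22679 + 3*I*√29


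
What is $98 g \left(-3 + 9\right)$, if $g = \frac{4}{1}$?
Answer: $2352$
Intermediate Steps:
$g = 4$ ($g = 4 \cdot 1 = 4$)
$98 g \left(-3 + 9\right) = 98 \cdot 4 \left(-3 + 9\right) = 98 \cdot 4 \cdot 6 = 98 \cdot 24 = 2352$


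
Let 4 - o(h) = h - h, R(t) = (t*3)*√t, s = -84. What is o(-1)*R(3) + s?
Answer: -84 + 36*√3 ≈ -21.646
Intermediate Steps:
R(t) = 3*t^(3/2) (R(t) = (3*t)*√t = 3*t^(3/2))
o(h) = 4 (o(h) = 4 - (h - h) = 4 - 1*0 = 4 + 0 = 4)
o(-1)*R(3) + s = 4*(3*3^(3/2)) - 84 = 4*(3*(3*√3)) - 84 = 4*(9*√3) - 84 = 36*√3 - 84 = -84 + 36*√3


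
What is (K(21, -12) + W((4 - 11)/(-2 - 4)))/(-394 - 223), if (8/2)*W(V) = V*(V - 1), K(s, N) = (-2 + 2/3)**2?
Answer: -263/88848 ≈ -0.0029601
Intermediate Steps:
K(s, N) = 16/9 (K(s, N) = (-2 + 2*(1/3))**2 = (-2 + 2/3)**2 = (-4/3)**2 = 16/9)
W(V) = V*(-1 + V)/4 (W(V) = (V*(V - 1))/4 = (V*(-1 + V))/4 = V*(-1 + V)/4)
(K(21, -12) + W((4 - 11)/(-2 - 4)))/(-394 - 223) = (16/9 + ((4 - 11)/(-2 - 4))*(-1 + (4 - 11)/(-2 - 4))/4)/(-394 - 223) = (16/9 + (-7/(-6))*(-1 - 7/(-6))/4)/(-617) = (16/9 + (-7*(-1/6))*(-1 - 7*(-1/6))/4)*(-1/617) = (16/9 + (1/4)*(7/6)*(-1 + 7/6))*(-1/617) = (16/9 + (1/4)*(7/6)*(1/6))*(-1/617) = (16/9 + 7/144)*(-1/617) = (263/144)*(-1/617) = -263/88848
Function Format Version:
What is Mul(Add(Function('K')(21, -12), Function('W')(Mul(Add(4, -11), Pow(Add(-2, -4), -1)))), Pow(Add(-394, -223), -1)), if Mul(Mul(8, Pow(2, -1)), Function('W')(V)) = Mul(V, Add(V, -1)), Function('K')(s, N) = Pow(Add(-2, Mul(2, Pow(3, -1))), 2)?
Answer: Rational(-263, 88848) ≈ -0.0029601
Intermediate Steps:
Function('K')(s, N) = Rational(16, 9) (Function('K')(s, N) = Pow(Add(-2, Mul(2, Rational(1, 3))), 2) = Pow(Add(-2, Rational(2, 3)), 2) = Pow(Rational(-4, 3), 2) = Rational(16, 9))
Function('W')(V) = Mul(Rational(1, 4), V, Add(-1, V)) (Function('W')(V) = Mul(Rational(1, 4), Mul(V, Add(V, -1))) = Mul(Rational(1, 4), Mul(V, Add(-1, V))) = Mul(Rational(1, 4), V, Add(-1, V)))
Mul(Add(Function('K')(21, -12), Function('W')(Mul(Add(4, -11), Pow(Add(-2, -4), -1)))), Pow(Add(-394, -223), -1)) = Mul(Add(Rational(16, 9), Mul(Rational(1, 4), Mul(Add(4, -11), Pow(Add(-2, -4), -1)), Add(-1, Mul(Add(4, -11), Pow(Add(-2, -4), -1))))), Pow(Add(-394, -223), -1)) = Mul(Add(Rational(16, 9), Mul(Rational(1, 4), Mul(-7, Pow(-6, -1)), Add(-1, Mul(-7, Pow(-6, -1))))), Pow(-617, -1)) = Mul(Add(Rational(16, 9), Mul(Rational(1, 4), Mul(-7, Rational(-1, 6)), Add(-1, Mul(-7, Rational(-1, 6))))), Rational(-1, 617)) = Mul(Add(Rational(16, 9), Mul(Rational(1, 4), Rational(7, 6), Add(-1, Rational(7, 6)))), Rational(-1, 617)) = Mul(Add(Rational(16, 9), Mul(Rational(1, 4), Rational(7, 6), Rational(1, 6))), Rational(-1, 617)) = Mul(Add(Rational(16, 9), Rational(7, 144)), Rational(-1, 617)) = Mul(Rational(263, 144), Rational(-1, 617)) = Rational(-263, 88848)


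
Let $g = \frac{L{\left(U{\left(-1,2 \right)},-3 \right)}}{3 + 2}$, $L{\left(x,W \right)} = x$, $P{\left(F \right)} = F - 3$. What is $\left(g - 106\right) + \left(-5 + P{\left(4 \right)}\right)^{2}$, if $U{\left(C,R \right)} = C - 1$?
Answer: $- \frac{452}{5} \approx -90.4$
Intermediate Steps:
$U{\left(C,R \right)} = -1 + C$ ($U{\left(C,R \right)} = C - 1 = -1 + C$)
$P{\left(F \right)} = -3 + F$
$g = - \frac{2}{5}$ ($g = \frac{-1 - 1}{3 + 2} = \frac{1}{5} \left(-2\right) = - \frac{2}{5} \approx -0.4$)
$\left(g - 106\right) + \left(-5 + P{\left(4 \right)}\right)^{2} = \left(- \frac{2}{5} - 106\right) + \left(-5 + \left(-3 + 4\right)\right)^{2} = - \frac{532}{5} + \left(-5 + 1\right)^{2} = - \frac{532}{5} + \left(-4\right)^{2} = - \frac{532}{5} + 16 = - \frac{452}{5}$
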